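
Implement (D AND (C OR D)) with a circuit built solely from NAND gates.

((D NAND ((C NAND C) NAND (D NAND D))) NAND (D NAND ((C NAND C) NAND (D NAND D))))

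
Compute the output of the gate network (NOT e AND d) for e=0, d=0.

Substituting: (NOT 0 AND 0)
= 0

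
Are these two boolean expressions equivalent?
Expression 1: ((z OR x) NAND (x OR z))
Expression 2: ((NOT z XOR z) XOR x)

No. Counterexample: with z=1, x=0, Expression 1 = 0 but Expression 2 = 1.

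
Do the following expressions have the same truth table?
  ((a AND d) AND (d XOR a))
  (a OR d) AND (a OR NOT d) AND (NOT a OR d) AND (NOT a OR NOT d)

Yes, they are equivalent — the two output columns agree on all 4 assignments:
a | d | Expression 1 | Expression 2
-----------------------------------
0 | 0 | 0 | 0
0 | 1 | 0 | 0
1 | 0 | 0 | 0
1 | 1 | 0 | 0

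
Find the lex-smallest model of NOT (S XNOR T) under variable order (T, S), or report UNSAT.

T=0, S=1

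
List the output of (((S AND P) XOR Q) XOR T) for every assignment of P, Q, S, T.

P | Q | S | T | Output
----------------------
0 | 0 | 0 | 0 | 0
0 | 0 | 0 | 1 | 1
0 | 0 | 1 | 0 | 0
0 | 0 | 1 | 1 | 1
0 | 1 | 0 | 0 | 1
0 | 1 | 0 | 1 | 0
0 | 1 | 1 | 0 | 1
0 | 1 | 1 | 1 | 0
1 | 0 | 0 | 0 | 0
1 | 0 | 0 | 1 | 1
1 | 0 | 1 | 0 | 1
1 | 0 | 1 | 1 | 0
1 | 1 | 0 | 0 | 1
1 | 1 | 0 | 1 | 0
1 | 1 | 1 | 0 | 0
1 | 1 | 1 | 1 | 1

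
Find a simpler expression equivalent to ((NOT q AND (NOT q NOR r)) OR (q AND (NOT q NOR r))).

By distribution ((E AND v) OR (E AND NOT v) = E):
= (NOT q NOR r)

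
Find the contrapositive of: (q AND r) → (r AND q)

Contrapositive: NOT (r AND q) → NOT (q AND r)
Note: A statement and its contrapositive are logically equivalent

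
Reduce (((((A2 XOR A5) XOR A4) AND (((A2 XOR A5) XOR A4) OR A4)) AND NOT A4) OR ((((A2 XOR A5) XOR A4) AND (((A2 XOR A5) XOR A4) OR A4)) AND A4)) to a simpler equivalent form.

By distribution ((E AND v) OR (E AND NOT v) = E) then absorption (E AND (E OR v) = E):
= ((A2 XOR A5) XOR A4)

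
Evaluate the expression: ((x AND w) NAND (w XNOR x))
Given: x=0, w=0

Substituting: ((0 AND 0) NAND (0 XNOR 0))
= 1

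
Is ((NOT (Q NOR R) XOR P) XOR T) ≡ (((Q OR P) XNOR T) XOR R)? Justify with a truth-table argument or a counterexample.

No. Counterexample: with P=0, R=0, Q=0, T=0, Expression 1 = 0 but Expression 2 = 1.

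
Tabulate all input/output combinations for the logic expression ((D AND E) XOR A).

A | D | E | Output
------------------
0 | 0 | 0 | 0
0 | 0 | 1 | 0
0 | 1 | 0 | 0
0 | 1 | 1 | 1
1 | 0 | 0 | 1
1 | 0 | 1 | 1
1 | 1 | 0 | 1
1 | 1 | 1 | 0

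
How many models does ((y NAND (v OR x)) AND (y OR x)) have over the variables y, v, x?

Satisfying assignments: (0,0,1), (0,1,1), (1,0,0)
Count: 3 out of 8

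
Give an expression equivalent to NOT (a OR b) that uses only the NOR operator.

(((a NOR b) NOR (a NOR b)) NOR ((a NOR b) NOR (a NOR b)))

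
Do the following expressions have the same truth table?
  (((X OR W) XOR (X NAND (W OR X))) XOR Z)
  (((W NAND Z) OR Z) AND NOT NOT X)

No. Counterexample: with Z=0, W=0, X=0, Expression 1 = 1 but Expression 2 = 0.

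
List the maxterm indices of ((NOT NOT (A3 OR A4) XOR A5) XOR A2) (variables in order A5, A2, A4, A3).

ΠM(0, 5, 6, 7, 9, 10, 11, 12) = (A5 OR A2 OR A4 OR A3) AND (A5 OR NOT A2 OR A4 OR NOT A3) AND (A5 OR NOT A2 OR NOT A4 OR A3) AND (A5 OR NOT A2 OR NOT A4 OR NOT A3) AND (NOT A5 OR A2 OR A4 OR NOT A3) AND (NOT A5 OR A2 OR NOT A4 OR A3) AND (NOT A5 OR A2 OR NOT A4 OR NOT A3) AND (NOT A5 OR NOT A2 OR A4 OR A3)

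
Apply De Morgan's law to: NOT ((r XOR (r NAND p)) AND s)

NOT (r XOR (r NAND p)) OR NOT s
De Morgan's: NOT(AND of terms) = OR of negations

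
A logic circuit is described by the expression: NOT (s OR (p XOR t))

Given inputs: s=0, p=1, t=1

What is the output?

Substituting: NOT (0 OR (1 XOR 1))
= 1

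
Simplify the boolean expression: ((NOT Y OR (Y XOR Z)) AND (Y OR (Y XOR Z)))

By distribution ((E OR v) AND (E OR NOT v) = E):
= (Y XOR Z)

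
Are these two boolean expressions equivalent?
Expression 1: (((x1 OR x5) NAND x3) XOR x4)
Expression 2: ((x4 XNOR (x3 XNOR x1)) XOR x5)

No. Counterexample: with x3=0, x4=0, x1=0, x5=0, Expression 1 = 1 but Expression 2 = 0.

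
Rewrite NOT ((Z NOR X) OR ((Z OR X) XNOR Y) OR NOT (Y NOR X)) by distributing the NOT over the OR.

NOT (Z NOR X) AND NOT ((Z OR X) XNOR Y) AND (Y NOR X)
De Morgan's: NOT(OR of terms) = AND of negations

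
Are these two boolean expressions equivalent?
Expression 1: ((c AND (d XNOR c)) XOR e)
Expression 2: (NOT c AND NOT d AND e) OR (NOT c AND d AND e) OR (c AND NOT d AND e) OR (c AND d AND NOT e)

Yes, they are equivalent — the two output columns agree on all 8 assignments:
c | d | e | Expression 1 | Expression 2
---------------------------------------
0 | 0 | 0 | 0 | 0
0 | 0 | 1 | 1 | 1
0 | 1 | 0 | 0 | 0
0 | 1 | 1 | 1 | 1
1 | 0 | 0 | 0 | 0
1 | 0 | 1 | 1 | 1
1 | 1 | 0 | 1 | 1
1 | 1 | 1 | 0 | 0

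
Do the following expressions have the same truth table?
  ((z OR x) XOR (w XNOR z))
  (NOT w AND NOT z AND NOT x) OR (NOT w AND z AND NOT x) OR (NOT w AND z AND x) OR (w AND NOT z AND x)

Yes, they are equivalent — the two output columns agree on all 8 assignments:
w | z | x | Expression 1 | Expression 2
---------------------------------------
0 | 0 | 0 | 1 | 1
0 | 0 | 1 | 0 | 0
0 | 1 | 0 | 1 | 1
0 | 1 | 1 | 1 | 1
1 | 0 | 0 | 0 | 0
1 | 0 | 1 | 1 | 1
1 | 1 | 0 | 0 | 0
1 | 1 | 1 | 0 | 0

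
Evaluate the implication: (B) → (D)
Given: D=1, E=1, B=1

Antecedent (B) = 1; consequent (D) = 1.
1 → 1 = 1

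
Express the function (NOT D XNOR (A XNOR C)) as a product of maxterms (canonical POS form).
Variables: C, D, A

ΠM(1, 2, 4, 7) = (C OR D OR NOT A) AND (C OR NOT D OR A) AND (NOT C OR D OR A) AND (NOT C OR NOT D OR NOT A)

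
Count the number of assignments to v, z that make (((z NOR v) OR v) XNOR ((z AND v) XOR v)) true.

Satisfying assignments: (0,1), (1,0)
Count: 2 out of 4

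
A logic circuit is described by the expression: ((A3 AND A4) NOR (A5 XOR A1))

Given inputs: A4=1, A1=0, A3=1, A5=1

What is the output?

Substituting: ((1 AND 1) NOR (1 XOR 0))
= 0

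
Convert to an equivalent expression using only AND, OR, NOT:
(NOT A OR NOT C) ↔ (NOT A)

((NOT A OR NOT C) AND (NOT A)) OR (NOT (NOT A OR NOT C) AND A)
(Biconditional = both true or both false)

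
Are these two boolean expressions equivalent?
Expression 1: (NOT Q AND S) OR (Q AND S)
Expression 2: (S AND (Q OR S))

Yes, they are equivalent — the two output columns agree on all 4 assignments:
Q | S | Expression 1 | Expression 2
-----------------------------------
0 | 0 | 0 | 0
0 | 1 | 1 | 1
1 | 0 | 0 | 0
1 | 1 | 1 | 1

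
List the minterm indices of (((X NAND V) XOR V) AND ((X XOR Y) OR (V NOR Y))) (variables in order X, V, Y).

Σm(0, 1, 4, 6) = (NOT X AND NOT V AND NOT Y) OR (NOT X AND NOT V AND Y) OR (X AND NOT V AND NOT Y) OR (X AND V AND NOT Y)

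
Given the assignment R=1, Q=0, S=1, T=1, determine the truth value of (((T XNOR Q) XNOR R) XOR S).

Substituting: (((1 XNOR 0) XNOR 1) XOR 1)
= 1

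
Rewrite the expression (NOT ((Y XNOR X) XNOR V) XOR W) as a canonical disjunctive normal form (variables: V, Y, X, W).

(NOT V AND NOT Y AND NOT X AND NOT W) OR (NOT V AND NOT Y AND X AND W) OR (NOT V AND Y AND NOT X AND W) OR (NOT V AND Y AND X AND NOT W) OR (V AND NOT Y AND NOT X AND W) OR (V AND NOT Y AND X AND NOT W) OR (V AND Y AND NOT X AND NOT W) OR (V AND Y AND X AND W)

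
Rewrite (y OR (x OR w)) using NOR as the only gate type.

((y NOR ((x NOR w) NOR (x NOR w))) NOR (y NOR ((x NOR w) NOR (x NOR w))))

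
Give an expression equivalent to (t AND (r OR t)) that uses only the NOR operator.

((t NOR t) NOR (((r NOR t) NOR (r NOR t)) NOR ((r NOR t) NOR (r NOR t))))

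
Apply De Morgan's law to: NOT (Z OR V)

NOT Z AND NOT V
De Morgan's: NOT(OR of terms) = AND of negations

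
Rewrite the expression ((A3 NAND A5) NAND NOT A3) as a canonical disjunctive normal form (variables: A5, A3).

(NOT A5 AND A3) OR (A5 AND A3)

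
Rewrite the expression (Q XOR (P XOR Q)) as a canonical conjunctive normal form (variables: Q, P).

(Q OR P) AND (NOT Q OR P)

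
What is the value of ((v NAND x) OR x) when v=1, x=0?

Substituting: ((1 NAND 0) OR 0)
= 1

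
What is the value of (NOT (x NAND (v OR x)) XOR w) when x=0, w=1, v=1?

Substituting: (NOT (0 NAND (1 OR 0)) XOR 1)
= 1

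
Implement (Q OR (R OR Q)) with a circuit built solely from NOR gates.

((Q NOR ((R NOR Q) NOR (R NOR Q))) NOR (Q NOR ((R NOR Q) NOR (R NOR Q))))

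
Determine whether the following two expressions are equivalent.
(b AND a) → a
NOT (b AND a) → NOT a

No, Inverse is not equivalent to original (counterexample: b=0, a=1, c=0)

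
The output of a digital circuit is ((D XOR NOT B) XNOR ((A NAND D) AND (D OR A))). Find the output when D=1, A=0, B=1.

Substituting: ((1 XOR NOT 1) XNOR ((0 NAND 1) AND (1 OR 0)))
= 1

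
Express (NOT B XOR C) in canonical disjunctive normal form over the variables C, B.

(NOT C AND NOT B) OR (C AND B)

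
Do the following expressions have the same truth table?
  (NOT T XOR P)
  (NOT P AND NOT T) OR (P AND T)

Yes, they are equivalent — the two output columns agree on all 4 assignments:
P | T | Expression 1 | Expression 2
-----------------------------------
0 | 0 | 1 | 1
0 | 1 | 0 | 0
1 | 0 | 0 | 0
1 | 1 | 1 | 1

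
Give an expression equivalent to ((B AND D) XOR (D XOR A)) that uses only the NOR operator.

((((((B NOR B) NOR (D NOR D)) NOR ((((D NOR A) NOR (D NOR A)) NOR ((D NOR A) NOR (D NOR A))) NOR ((((D NOR D) NOR (A NOR A)) NOR ((D NOR D) NOR (A NOR A))) NOR (((D NOR D) NOR (A NOR A)) NOR ((D NOR D) NOR (A NOR A)))))) NOR (((B NOR B) NOR (D NOR D)) NOR ((((D NOR A) NOR (D NOR A)) NOR ((D NOR A) NOR (D NOR A))) NOR ((((D NOR D) NOR (A NOR A)) NOR ((D NOR D) NOR (A NOR A))) NOR (((D NOR D) NOR (A NOR A)) NOR ((D NOR D) NOR (A NOR A))))))) NOR ((((B NOR B) NOR (D NOR D)) NOR ((((D NOR A) NOR (D NOR A)) NOR ((D NOR A) NOR (D NOR A))) NOR ((((D NOR D) NOR (A NOR A)) NOR ((D NOR D) NOR (A NOR A))) NOR (((D NOR D) NOR (A NOR A)) NOR ((D NOR D) NOR (A NOR A)))))) NOR (((B NOR B) NOR (D NOR D)) NOR ((((D NOR A) NOR (D NOR A)) NOR ((D NOR A) NOR (D NOR A))) NOR ((((D NOR D) NOR (A NOR A)) NOR ((D NOR D) NOR (A NOR A))) NOR (((D NOR D) NOR (A NOR A)) NOR ((D NOR D) NOR (A NOR A)))))))) NOR ((((((B NOR B) NOR (D NOR D)) NOR ((B NOR B) NOR (D NOR D))) NOR (((((D NOR A) NOR (D NOR A)) NOR ((D NOR A) NOR (D NOR A))) NOR ((((D NOR D) NOR (A NOR A)) NOR ((D NOR D) NOR (A NOR A))) NOR (((D NOR D) NOR (A NOR A)) NOR ((D NOR D) NOR (A NOR A))))) NOR ((((D NOR A) NOR (D NOR A)) NOR ((D NOR A) NOR (D NOR A))) NOR ((((D NOR D) NOR (A NOR A)) NOR ((D NOR D) NOR (A NOR A))) NOR (((D NOR D) NOR (A NOR A)) NOR ((D NOR D) NOR (A NOR A))))))) NOR ((((B NOR B) NOR (D NOR D)) NOR ((B NOR B) NOR (D NOR D))) NOR (((((D NOR A) NOR (D NOR A)) NOR ((D NOR A) NOR (D NOR A))) NOR ((((D NOR D) NOR (A NOR A)) NOR ((D NOR D) NOR (A NOR A))) NOR (((D NOR D) NOR (A NOR A)) NOR ((D NOR D) NOR (A NOR A))))) NOR ((((D NOR A) NOR (D NOR A)) NOR ((D NOR A) NOR (D NOR A))) NOR ((((D NOR D) NOR (A NOR A)) NOR ((D NOR D) NOR (A NOR A))) NOR (((D NOR D) NOR (A NOR A)) NOR ((D NOR D) NOR (A NOR A)))))))) NOR (((((B NOR B) NOR (D NOR D)) NOR ((B NOR B) NOR (D NOR D))) NOR (((((D NOR A) NOR (D NOR A)) NOR ((D NOR A) NOR (D NOR A))) NOR ((((D NOR D) NOR (A NOR A)) NOR ((D NOR D) NOR (A NOR A))) NOR (((D NOR D) NOR (A NOR A)) NOR ((D NOR D) NOR (A NOR A))))) NOR ((((D NOR A) NOR (D NOR A)) NOR ((D NOR A) NOR (D NOR A))) NOR ((((D NOR D) NOR (A NOR A)) NOR ((D NOR D) NOR (A NOR A))) NOR (((D NOR D) NOR (A NOR A)) NOR ((D NOR D) NOR (A NOR A))))))) NOR ((((B NOR B) NOR (D NOR D)) NOR ((B NOR B) NOR (D NOR D))) NOR (((((D NOR A) NOR (D NOR A)) NOR ((D NOR A) NOR (D NOR A))) NOR ((((D NOR D) NOR (A NOR A)) NOR ((D NOR D) NOR (A NOR A))) NOR (((D NOR D) NOR (A NOR A)) NOR ((D NOR D) NOR (A NOR A))))) NOR ((((D NOR A) NOR (D NOR A)) NOR ((D NOR A) NOR (D NOR A))) NOR ((((D NOR D) NOR (A NOR A)) NOR ((D NOR D) NOR (A NOR A))) NOR (((D NOR D) NOR (A NOR A)) NOR ((D NOR D) NOR (A NOR A))))))))))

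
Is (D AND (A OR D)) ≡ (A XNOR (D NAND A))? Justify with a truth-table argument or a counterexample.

No. Counterexample: with A=0, D=1, Expression 1 = 1 but Expression 2 = 0.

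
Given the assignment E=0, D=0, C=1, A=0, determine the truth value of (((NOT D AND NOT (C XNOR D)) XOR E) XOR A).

Substituting: (((NOT 0 AND NOT (1 XNOR 0)) XOR 0) XOR 0)
= 1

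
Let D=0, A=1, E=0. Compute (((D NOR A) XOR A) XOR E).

Substituting: (((0 NOR 1) XOR 1) XOR 0)
= 1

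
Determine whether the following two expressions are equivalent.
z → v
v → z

No, Converse is not equivalent to original (counterexample: v=0, z=1)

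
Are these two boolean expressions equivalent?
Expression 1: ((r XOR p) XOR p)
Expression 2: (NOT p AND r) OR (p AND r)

Yes, they are equivalent — the two output columns agree on all 4 assignments:
p | r | Expression 1 | Expression 2
-----------------------------------
0 | 0 | 0 | 0
0 | 1 | 1 | 1
1 | 0 | 0 | 0
1 | 1 | 1 | 1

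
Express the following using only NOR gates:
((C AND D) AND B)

((((C NOR C) NOR (D NOR D)) NOR ((C NOR C) NOR (D NOR D))) NOR (B NOR B))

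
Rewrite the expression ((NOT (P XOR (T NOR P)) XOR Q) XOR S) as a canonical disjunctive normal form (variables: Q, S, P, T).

(NOT Q AND NOT S AND NOT P AND T) OR (NOT Q AND S AND NOT P AND NOT T) OR (NOT Q AND S AND P AND NOT T) OR (NOT Q AND S AND P AND T) OR (Q AND NOT S AND NOT P AND NOT T) OR (Q AND NOT S AND P AND NOT T) OR (Q AND NOT S AND P AND T) OR (Q AND S AND NOT P AND T)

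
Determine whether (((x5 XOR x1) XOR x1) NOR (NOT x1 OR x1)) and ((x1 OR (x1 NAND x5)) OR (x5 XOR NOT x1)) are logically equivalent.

No. Counterexample: with x1=0, x5=0, Expression 1 = 0 but Expression 2 = 1.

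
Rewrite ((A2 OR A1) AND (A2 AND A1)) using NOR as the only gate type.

((((A2 NOR A1) NOR (A2 NOR A1)) NOR ((A2 NOR A1) NOR (A2 NOR A1))) NOR (((A2 NOR A2) NOR (A1 NOR A1)) NOR ((A2 NOR A2) NOR (A1 NOR A1))))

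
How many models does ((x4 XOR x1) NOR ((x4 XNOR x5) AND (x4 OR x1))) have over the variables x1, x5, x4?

Satisfying assignments: (0,0,0), (0,1,0), (1,0,1)
Count: 3 out of 8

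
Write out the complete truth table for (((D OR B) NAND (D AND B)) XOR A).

A | D | B | Output
------------------
0 | 0 | 0 | 1
0 | 0 | 1 | 1
0 | 1 | 0 | 1
0 | 1 | 1 | 0
1 | 0 | 0 | 0
1 | 0 | 1 | 0
1 | 1 | 0 | 0
1 | 1 | 1 | 1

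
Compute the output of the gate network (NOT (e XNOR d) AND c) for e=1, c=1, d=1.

Substituting: (NOT (1 XNOR 1) AND 1)
= 0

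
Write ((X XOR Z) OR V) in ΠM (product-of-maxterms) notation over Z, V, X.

ΠM(0, 5) = (Z OR V OR X) AND (NOT Z OR V OR NOT X)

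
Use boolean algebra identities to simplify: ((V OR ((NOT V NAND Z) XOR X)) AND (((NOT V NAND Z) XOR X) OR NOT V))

By distribution ((E OR v) AND (E OR NOT v) = E):
= ((NOT V NAND Z) XOR X)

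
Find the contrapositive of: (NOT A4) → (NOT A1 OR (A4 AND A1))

Contrapositive: NOT (NOT A1 OR (A4 AND A1)) → A4
Note: A statement and its contrapositive are logically equivalent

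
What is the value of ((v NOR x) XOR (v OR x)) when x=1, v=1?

Substituting: ((1 NOR 1) XOR (1 OR 1))
= 1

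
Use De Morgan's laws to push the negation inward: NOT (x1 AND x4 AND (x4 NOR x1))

NOT x1 OR NOT x4 OR NOT (x4 NOR x1)
De Morgan's: NOT(AND of terms) = OR of negations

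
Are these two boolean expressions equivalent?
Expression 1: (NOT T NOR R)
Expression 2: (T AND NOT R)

Yes, they are equivalent — the two output columns agree on all 4 assignments:
T | R | Expression 1 | Expression 2
-----------------------------------
0 | 0 | 0 | 0
0 | 1 | 0 | 0
1 | 0 | 1 | 1
1 | 1 | 0 | 0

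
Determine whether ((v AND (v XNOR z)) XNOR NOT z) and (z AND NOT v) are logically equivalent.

Yes, they are equivalent — the two output columns agree on all 4 assignments:
z | v | Expression 1 | Expression 2
-----------------------------------
0 | 0 | 0 | 0
0 | 1 | 0 | 0
1 | 0 | 1 | 1
1 | 1 | 0 | 0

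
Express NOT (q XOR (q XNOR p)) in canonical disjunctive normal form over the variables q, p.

(NOT q AND p) OR (q AND p)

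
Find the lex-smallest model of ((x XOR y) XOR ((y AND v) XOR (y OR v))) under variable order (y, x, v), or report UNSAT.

y=0, x=0, v=1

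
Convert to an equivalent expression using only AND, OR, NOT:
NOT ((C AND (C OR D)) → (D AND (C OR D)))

(C AND (C OR D)) AND NOT (D AND (C OR D))
(Negated implication: NOT(A → B) = A AND NOT B)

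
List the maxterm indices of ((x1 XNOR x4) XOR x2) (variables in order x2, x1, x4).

ΠM(1, 2, 4, 7) = (x2 OR x1 OR NOT x4) AND (x2 OR NOT x1 OR x4) AND (NOT x2 OR x1 OR x4) AND (NOT x2 OR NOT x1 OR NOT x4)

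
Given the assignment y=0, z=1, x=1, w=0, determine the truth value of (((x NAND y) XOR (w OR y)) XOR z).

Substituting: (((1 NAND 0) XOR (0 OR 0)) XOR 1)
= 0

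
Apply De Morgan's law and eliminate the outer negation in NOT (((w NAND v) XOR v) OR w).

NOT ((w NAND v) XOR v) AND NOT w
De Morgan's: NOT(OR of terms) = AND of negations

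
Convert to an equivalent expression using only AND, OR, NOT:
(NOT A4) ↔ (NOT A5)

((NOT A4) AND (NOT A5)) OR (A4 AND A5)
(Biconditional = both true or both false)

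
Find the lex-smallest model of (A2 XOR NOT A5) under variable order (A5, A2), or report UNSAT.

A5=0, A2=0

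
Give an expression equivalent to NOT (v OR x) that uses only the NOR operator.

(((v NOR x) NOR (v NOR x)) NOR ((v NOR x) NOR (v NOR x)))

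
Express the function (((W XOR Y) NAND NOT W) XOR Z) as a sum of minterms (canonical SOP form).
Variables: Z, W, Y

Σm(0, 2, 3, 5) = (NOT Z AND NOT W AND NOT Y) OR (NOT Z AND W AND NOT Y) OR (NOT Z AND W AND Y) OR (Z AND NOT W AND Y)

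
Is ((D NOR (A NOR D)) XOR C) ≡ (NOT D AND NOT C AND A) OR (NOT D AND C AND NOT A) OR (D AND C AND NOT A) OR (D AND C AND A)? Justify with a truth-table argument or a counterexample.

Yes, they are equivalent — the two output columns agree on all 8 assignments:
D | C | A | Expression 1 | Expression 2
---------------------------------------
0 | 0 | 0 | 0 | 0
0 | 0 | 1 | 1 | 1
0 | 1 | 0 | 1 | 1
0 | 1 | 1 | 0 | 0
1 | 0 | 0 | 0 | 0
1 | 0 | 1 | 0 | 0
1 | 1 | 0 | 1 | 1
1 | 1 | 1 | 1 | 1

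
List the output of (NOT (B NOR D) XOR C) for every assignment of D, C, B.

D | C | B | Output
------------------
0 | 0 | 0 | 0
0 | 0 | 1 | 1
0 | 1 | 0 | 1
0 | 1 | 1 | 0
1 | 0 | 0 | 1
1 | 0 | 1 | 1
1 | 1 | 0 | 0
1 | 1 | 1 | 0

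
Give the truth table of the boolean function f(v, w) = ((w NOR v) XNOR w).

v | w | Output
--------------
0 | 0 | 0
0 | 1 | 0
1 | 0 | 1
1 | 1 | 0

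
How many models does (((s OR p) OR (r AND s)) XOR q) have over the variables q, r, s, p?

Satisfying assignments: (0,0,0,1), (0,0,1,0), (0,0,1,1), (0,1,0,1), (0,1,1,0), (0,1,1,1), (1,0,0,0), (1,1,0,0)
Count: 8 out of 16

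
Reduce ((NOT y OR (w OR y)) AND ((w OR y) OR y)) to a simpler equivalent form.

By distribution ((E OR v) AND (E OR NOT v) = E):
= (w OR y)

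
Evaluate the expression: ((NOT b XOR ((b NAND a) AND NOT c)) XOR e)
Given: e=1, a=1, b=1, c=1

Substituting: ((NOT 1 XOR ((1 NAND 1) AND NOT 1)) XOR 1)
= 1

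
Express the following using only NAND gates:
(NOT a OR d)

(((a NAND a) NAND (a NAND a)) NAND (d NAND d))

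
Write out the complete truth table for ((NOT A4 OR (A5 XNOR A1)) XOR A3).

A4 | A5 | A1 | A3 | Output
--------------------------
0 | 0 | 0 | 0 | 1
0 | 0 | 0 | 1 | 0
0 | 0 | 1 | 0 | 1
0 | 0 | 1 | 1 | 0
0 | 1 | 0 | 0 | 1
0 | 1 | 0 | 1 | 0
0 | 1 | 1 | 0 | 1
0 | 1 | 1 | 1 | 0
1 | 0 | 0 | 0 | 1
1 | 0 | 0 | 1 | 0
1 | 0 | 1 | 0 | 0
1 | 0 | 1 | 1 | 1
1 | 1 | 0 | 0 | 0
1 | 1 | 0 | 1 | 1
1 | 1 | 1 | 0 | 1
1 | 1 | 1 | 1 | 0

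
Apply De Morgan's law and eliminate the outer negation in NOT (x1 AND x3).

NOT x1 OR NOT x3
De Morgan's: NOT(AND of terms) = OR of negations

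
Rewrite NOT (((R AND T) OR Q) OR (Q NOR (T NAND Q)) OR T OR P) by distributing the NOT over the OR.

NOT ((R AND T) OR Q) AND NOT (Q NOR (T NAND Q)) AND NOT T AND NOT P
De Morgan's: NOT(OR of terms) = AND of negations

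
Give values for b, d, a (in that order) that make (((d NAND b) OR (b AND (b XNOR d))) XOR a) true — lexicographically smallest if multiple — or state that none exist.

b=0, d=0, a=0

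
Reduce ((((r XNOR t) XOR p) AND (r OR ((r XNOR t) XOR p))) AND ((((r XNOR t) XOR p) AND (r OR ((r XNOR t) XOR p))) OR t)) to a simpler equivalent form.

By absorption (E AND (E OR v) = E) then absorption (E AND (E OR v) = E):
= ((r XNOR t) XOR p)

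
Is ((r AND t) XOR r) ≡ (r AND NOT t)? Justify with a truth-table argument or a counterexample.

Yes, they are equivalent — the two output columns agree on all 4 assignments:
r | t | Expression 1 | Expression 2
-----------------------------------
0 | 0 | 0 | 0
0 | 1 | 0 | 0
1 | 0 | 1 | 1
1 | 1 | 0 | 0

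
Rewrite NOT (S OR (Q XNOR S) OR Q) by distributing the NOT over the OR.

NOT S AND NOT (Q XNOR S) AND NOT Q
De Morgan's: NOT(OR of terms) = AND of negations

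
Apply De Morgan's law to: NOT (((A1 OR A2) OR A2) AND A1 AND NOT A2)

NOT ((A1 OR A2) OR A2) OR NOT A1 OR A2
De Morgan's: NOT(AND of terms) = OR of negations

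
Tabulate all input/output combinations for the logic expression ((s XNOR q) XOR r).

s | q | r | Output
------------------
0 | 0 | 0 | 1
0 | 0 | 1 | 0
0 | 1 | 0 | 0
0 | 1 | 1 | 1
1 | 0 | 0 | 0
1 | 0 | 1 | 1
1 | 1 | 0 | 1
1 | 1 | 1 | 0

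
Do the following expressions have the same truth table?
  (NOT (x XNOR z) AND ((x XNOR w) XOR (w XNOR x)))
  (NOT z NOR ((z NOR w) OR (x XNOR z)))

No. Counterexample: with x=0, w=0, z=1, Expression 1 = 0 but Expression 2 = 1.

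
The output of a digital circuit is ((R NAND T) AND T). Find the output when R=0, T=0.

Substituting: ((0 NAND 0) AND 0)
= 0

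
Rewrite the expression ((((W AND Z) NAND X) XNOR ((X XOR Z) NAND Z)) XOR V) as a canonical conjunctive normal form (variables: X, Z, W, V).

(X OR Z OR W OR NOT V) AND (X OR Z OR NOT W OR NOT V) AND (X OR NOT Z OR W OR V) AND (X OR NOT Z OR NOT W OR V) AND (NOT X OR Z OR W OR NOT V) AND (NOT X OR Z OR NOT W OR NOT V) AND (NOT X OR NOT Z OR W OR NOT V) AND (NOT X OR NOT Z OR NOT W OR V)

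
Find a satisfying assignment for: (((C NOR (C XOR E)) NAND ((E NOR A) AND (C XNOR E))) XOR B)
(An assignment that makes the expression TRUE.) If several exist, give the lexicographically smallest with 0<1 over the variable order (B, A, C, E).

B=0, A=0, C=0, E=1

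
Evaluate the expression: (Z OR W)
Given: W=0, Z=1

Substituting: (1 OR 0)
= 1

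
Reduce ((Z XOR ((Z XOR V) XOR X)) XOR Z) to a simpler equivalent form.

By XOR self-cancellation ((E XOR v) XOR v = E):
= ((Z XOR V) XOR X)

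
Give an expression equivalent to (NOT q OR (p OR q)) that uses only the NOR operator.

(((q NOR q) NOR ((p NOR q) NOR (p NOR q))) NOR ((q NOR q) NOR ((p NOR q) NOR (p NOR q))))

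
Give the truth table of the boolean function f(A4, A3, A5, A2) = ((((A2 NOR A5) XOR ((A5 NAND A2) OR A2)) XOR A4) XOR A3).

A4 | A3 | A5 | A2 | Output
--------------------------
0 | 0 | 0 | 0 | 0
0 | 0 | 0 | 1 | 1
0 | 0 | 1 | 0 | 1
0 | 0 | 1 | 1 | 1
0 | 1 | 0 | 0 | 1
0 | 1 | 0 | 1 | 0
0 | 1 | 1 | 0 | 0
0 | 1 | 1 | 1 | 0
1 | 0 | 0 | 0 | 1
1 | 0 | 0 | 1 | 0
1 | 0 | 1 | 0 | 0
1 | 0 | 1 | 1 | 0
1 | 1 | 0 | 0 | 0
1 | 1 | 0 | 1 | 1
1 | 1 | 1 | 0 | 1
1 | 1 | 1 | 1 | 1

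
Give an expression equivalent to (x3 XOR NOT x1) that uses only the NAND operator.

((x3 NAND (x3 NAND (x1 NAND x1))) NAND ((x1 NAND x1) NAND (x3 NAND (x1 NAND x1))))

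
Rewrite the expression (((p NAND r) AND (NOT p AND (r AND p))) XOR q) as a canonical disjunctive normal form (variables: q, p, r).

(q AND NOT p AND NOT r) OR (q AND NOT p AND r) OR (q AND p AND NOT r) OR (q AND p AND r)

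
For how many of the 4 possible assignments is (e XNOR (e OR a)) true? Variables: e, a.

Satisfying assignments: (0,0), (1,0), (1,1)
Count: 3 out of 4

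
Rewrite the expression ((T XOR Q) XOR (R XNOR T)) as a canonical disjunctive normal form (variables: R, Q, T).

(NOT R AND NOT Q AND NOT T) OR (NOT R AND NOT Q AND T) OR (R AND Q AND NOT T) OR (R AND Q AND T)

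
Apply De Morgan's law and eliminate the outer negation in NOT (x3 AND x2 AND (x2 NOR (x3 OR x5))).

NOT x3 OR NOT x2 OR NOT (x2 NOR (x3 OR x5))
De Morgan's: NOT(AND of terms) = OR of negations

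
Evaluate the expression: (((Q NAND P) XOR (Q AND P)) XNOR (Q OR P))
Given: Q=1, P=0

Substituting: (((1 NAND 0) XOR (1 AND 0)) XNOR (1 OR 0))
= 1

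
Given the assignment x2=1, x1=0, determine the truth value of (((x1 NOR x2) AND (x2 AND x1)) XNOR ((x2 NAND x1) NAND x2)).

Substituting: (((0 NOR 1) AND (1 AND 0)) XNOR ((1 NAND 0) NAND 1))
= 1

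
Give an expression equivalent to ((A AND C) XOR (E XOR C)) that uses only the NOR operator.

((((((A NOR A) NOR (C NOR C)) NOR ((((E NOR C) NOR (E NOR C)) NOR ((E NOR C) NOR (E NOR C))) NOR ((((E NOR E) NOR (C NOR C)) NOR ((E NOR E) NOR (C NOR C))) NOR (((E NOR E) NOR (C NOR C)) NOR ((E NOR E) NOR (C NOR C)))))) NOR (((A NOR A) NOR (C NOR C)) NOR ((((E NOR C) NOR (E NOR C)) NOR ((E NOR C) NOR (E NOR C))) NOR ((((E NOR E) NOR (C NOR C)) NOR ((E NOR E) NOR (C NOR C))) NOR (((E NOR E) NOR (C NOR C)) NOR ((E NOR E) NOR (C NOR C))))))) NOR ((((A NOR A) NOR (C NOR C)) NOR ((((E NOR C) NOR (E NOR C)) NOR ((E NOR C) NOR (E NOR C))) NOR ((((E NOR E) NOR (C NOR C)) NOR ((E NOR E) NOR (C NOR C))) NOR (((E NOR E) NOR (C NOR C)) NOR ((E NOR E) NOR (C NOR C)))))) NOR (((A NOR A) NOR (C NOR C)) NOR ((((E NOR C) NOR (E NOR C)) NOR ((E NOR C) NOR (E NOR C))) NOR ((((E NOR E) NOR (C NOR C)) NOR ((E NOR E) NOR (C NOR C))) NOR (((E NOR E) NOR (C NOR C)) NOR ((E NOR E) NOR (C NOR C)))))))) NOR ((((((A NOR A) NOR (C NOR C)) NOR ((A NOR A) NOR (C NOR C))) NOR (((((E NOR C) NOR (E NOR C)) NOR ((E NOR C) NOR (E NOR C))) NOR ((((E NOR E) NOR (C NOR C)) NOR ((E NOR E) NOR (C NOR C))) NOR (((E NOR E) NOR (C NOR C)) NOR ((E NOR E) NOR (C NOR C))))) NOR ((((E NOR C) NOR (E NOR C)) NOR ((E NOR C) NOR (E NOR C))) NOR ((((E NOR E) NOR (C NOR C)) NOR ((E NOR E) NOR (C NOR C))) NOR (((E NOR E) NOR (C NOR C)) NOR ((E NOR E) NOR (C NOR C))))))) NOR ((((A NOR A) NOR (C NOR C)) NOR ((A NOR A) NOR (C NOR C))) NOR (((((E NOR C) NOR (E NOR C)) NOR ((E NOR C) NOR (E NOR C))) NOR ((((E NOR E) NOR (C NOR C)) NOR ((E NOR E) NOR (C NOR C))) NOR (((E NOR E) NOR (C NOR C)) NOR ((E NOR E) NOR (C NOR C))))) NOR ((((E NOR C) NOR (E NOR C)) NOR ((E NOR C) NOR (E NOR C))) NOR ((((E NOR E) NOR (C NOR C)) NOR ((E NOR E) NOR (C NOR C))) NOR (((E NOR E) NOR (C NOR C)) NOR ((E NOR E) NOR (C NOR C)))))))) NOR (((((A NOR A) NOR (C NOR C)) NOR ((A NOR A) NOR (C NOR C))) NOR (((((E NOR C) NOR (E NOR C)) NOR ((E NOR C) NOR (E NOR C))) NOR ((((E NOR E) NOR (C NOR C)) NOR ((E NOR E) NOR (C NOR C))) NOR (((E NOR E) NOR (C NOR C)) NOR ((E NOR E) NOR (C NOR C))))) NOR ((((E NOR C) NOR (E NOR C)) NOR ((E NOR C) NOR (E NOR C))) NOR ((((E NOR E) NOR (C NOR C)) NOR ((E NOR E) NOR (C NOR C))) NOR (((E NOR E) NOR (C NOR C)) NOR ((E NOR E) NOR (C NOR C))))))) NOR ((((A NOR A) NOR (C NOR C)) NOR ((A NOR A) NOR (C NOR C))) NOR (((((E NOR C) NOR (E NOR C)) NOR ((E NOR C) NOR (E NOR C))) NOR ((((E NOR E) NOR (C NOR C)) NOR ((E NOR E) NOR (C NOR C))) NOR (((E NOR E) NOR (C NOR C)) NOR ((E NOR E) NOR (C NOR C))))) NOR ((((E NOR C) NOR (E NOR C)) NOR ((E NOR C) NOR (E NOR C))) NOR ((((E NOR E) NOR (C NOR C)) NOR ((E NOR E) NOR (C NOR C))) NOR (((E NOR E) NOR (C NOR C)) NOR ((E NOR E) NOR (C NOR C))))))))))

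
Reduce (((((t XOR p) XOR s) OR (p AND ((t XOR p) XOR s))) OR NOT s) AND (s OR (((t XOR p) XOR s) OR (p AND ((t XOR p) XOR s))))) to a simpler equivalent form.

By distribution ((E OR v) AND (E OR NOT v) = E) then absorption (E OR (E AND v) = E):
= ((t XOR p) XOR s)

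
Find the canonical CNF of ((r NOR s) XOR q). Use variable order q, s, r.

(q OR s OR NOT r) AND (q OR NOT s OR r) AND (q OR NOT s OR NOT r) AND (NOT q OR s OR r)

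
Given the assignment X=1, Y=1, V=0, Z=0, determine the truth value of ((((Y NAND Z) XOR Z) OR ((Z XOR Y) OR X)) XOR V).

Substituting: ((((1 NAND 0) XOR 0) OR ((0 XOR 1) OR 1)) XOR 0)
= 1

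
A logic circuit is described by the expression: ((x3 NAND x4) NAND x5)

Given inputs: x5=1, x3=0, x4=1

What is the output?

Substituting: ((0 NAND 1) NAND 1)
= 0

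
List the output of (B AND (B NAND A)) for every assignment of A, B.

A | B | Output
--------------
0 | 0 | 0
0 | 1 | 1
1 | 0 | 0
1 | 1 | 0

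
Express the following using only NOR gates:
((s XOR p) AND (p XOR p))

((((((s NOR p) NOR (s NOR p)) NOR ((s NOR p) NOR (s NOR p))) NOR ((((s NOR s) NOR (p NOR p)) NOR ((s NOR s) NOR (p NOR p))) NOR (((s NOR s) NOR (p NOR p)) NOR ((s NOR s) NOR (p NOR p))))) NOR ((((s NOR p) NOR (s NOR p)) NOR ((s NOR p) NOR (s NOR p))) NOR ((((s NOR s) NOR (p NOR p)) NOR ((s NOR s) NOR (p NOR p))) NOR (((s NOR s) NOR (p NOR p)) NOR ((s NOR s) NOR (p NOR p)))))) NOR (((((p NOR p) NOR (p NOR p)) NOR ((p NOR p) NOR (p NOR p))) NOR ((((p NOR p) NOR (p NOR p)) NOR ((p NOR p) NOR (p NOR p))) NOR (((p NOR p) NOR (p NOR p)) NOR ((p NOR p) NOR (p NOR p))))) NOR ((((p NOR p) NOR (p NOR p)) NOR ((p NOR p) NOR (p NOR p))) NOR ((((p NOR p) NOR (p NOR p)) NOR ((p NOR p) NOR (p NOR p))) NOR (((p NOR p) NOR (p NOR p)) NOR ((p NOR p) NOR (p NOR p)))))))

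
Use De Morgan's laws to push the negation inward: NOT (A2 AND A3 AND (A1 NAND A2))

NOT A2 OR NOT A3 OR NOT (A1 NAND A2)
De Morgan's: NOT(AND of terms) = OR of negations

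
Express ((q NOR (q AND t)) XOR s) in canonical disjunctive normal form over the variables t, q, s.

(NOT t AND NOT q AND NOT s) OR (NOT t AND q AND s) OR (t AND NOT q AND NOT s) OR (t AND q AND s)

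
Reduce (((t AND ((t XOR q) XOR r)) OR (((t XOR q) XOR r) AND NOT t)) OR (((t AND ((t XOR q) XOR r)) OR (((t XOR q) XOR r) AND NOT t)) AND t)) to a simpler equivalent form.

By absorption (E OR (E AND v) = E) then distribution ((E AND v) OR (E AND NOT v) = E):
= ((t XOR q) XOR r)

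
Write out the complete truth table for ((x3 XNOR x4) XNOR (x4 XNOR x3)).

x4 | x3 | Output
----------------
0 | 0 | 1
0 | 1 | 1
1 | 0 | 1
1 | 1 | 1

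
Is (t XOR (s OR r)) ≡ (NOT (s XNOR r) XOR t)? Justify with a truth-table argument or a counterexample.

No. Counterexample: with r=1, t=0, s=1, Expression 1 = 1 but Expression 2 = 0.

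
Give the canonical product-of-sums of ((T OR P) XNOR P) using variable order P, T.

ΠM(1) = (P OR NOT T)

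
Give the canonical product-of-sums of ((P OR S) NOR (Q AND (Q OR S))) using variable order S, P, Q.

ΠM(1, 2, 3, 4, 5, 6, 7) = (S OR P OR NOT Q) AND (S OR NOT P OR Q) AND (S OR NOT P OR NOT Q) AND (NOT S OR P OR Q) AND (NOT S OR P OR NOT Q) AND (NOT S OR NOT P OR Q) AND (NOT S OR NOT P OR NOT Q)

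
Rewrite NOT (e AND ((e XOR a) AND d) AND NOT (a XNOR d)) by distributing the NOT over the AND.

NOT e OR NOT ((e XOR a) AND d) OR (a XNOR d)
De Morgan's: NOT(AND of terms) = OR of negations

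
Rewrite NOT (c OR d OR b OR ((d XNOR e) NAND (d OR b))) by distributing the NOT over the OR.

NOT c AND NOT d AND NOT b AND NOT ((d XNOR e) NAND (d OR b))
De Morgan's: NOT(OR of terms) = AND of negations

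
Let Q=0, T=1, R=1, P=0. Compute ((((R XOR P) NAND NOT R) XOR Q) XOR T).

Substituting: ((((1 XOR 0) NAND NOT 1) XOR 0) XOR 1)
= 0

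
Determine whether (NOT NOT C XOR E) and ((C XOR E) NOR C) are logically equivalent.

No. Counterexample: with E=0, C=0, Expression 1 = 0 but Expression 2 = 1.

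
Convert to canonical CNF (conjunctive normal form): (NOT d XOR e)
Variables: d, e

(d OR NOT e) AND (NOT d OR e)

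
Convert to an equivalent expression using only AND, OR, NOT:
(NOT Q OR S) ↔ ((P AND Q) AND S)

((NOT Q OR S) AND ((P AND Q) AND S)) OR (NOT (NOT Q OR S) AND NOT ((P AND Q) AND S))
(Biconditional = both true or both false)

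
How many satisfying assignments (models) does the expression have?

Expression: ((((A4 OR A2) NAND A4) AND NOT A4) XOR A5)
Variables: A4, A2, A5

Satisfying assignments: (0,0,0), (0,1,0), (1,0,1), (1,1,1)
Count: 4 out of 8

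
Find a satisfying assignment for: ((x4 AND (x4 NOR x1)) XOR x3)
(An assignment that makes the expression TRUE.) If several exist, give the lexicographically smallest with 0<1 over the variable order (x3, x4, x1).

x3=1, x4=0, x1=0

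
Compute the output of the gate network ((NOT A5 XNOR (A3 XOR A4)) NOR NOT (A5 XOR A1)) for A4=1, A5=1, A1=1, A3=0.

Substituting: ((NOT 1 XNOR (0 XOR 1)) NOR NOT (1 XOR 1))
= 0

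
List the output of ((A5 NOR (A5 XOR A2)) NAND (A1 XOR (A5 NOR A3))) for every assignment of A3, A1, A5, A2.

A3 | A1 | A5 | A2 | Output
--------------------------
0 | 0 | 0 | 0 | 0
0 | 0 | 0 | 1 | 1
0 | 0 | 1 | 0 | 1
0 | 0 | 1 | 1 | 1
0 | 1 | 0 | 0 | 1
0 | 1 | 0 | 1 | 1
0 | 1 | 1 | 0 | 1
0 | 1 | 1 | 1 | 1
1 | 0 | 0 | 0 | 1
1 | 0 | 0 | 1 | 1
1 | 0 | 1 | 0 | 1
1 | 0 | 1 | 1 | 1
1 | 1 | 0 | 0 | 0
1 | 1 | 0 | 1 | 1
1 | 1 | 1 | 0 | 1
1 | 1 | 1 | 1 | 1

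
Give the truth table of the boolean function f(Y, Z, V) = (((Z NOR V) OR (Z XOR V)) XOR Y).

Y | Z | V | Output
------------------
0 | 0 | 0 | 1
0 | 0 | 1 | 1
0 | 1 | 0 | 1
0 | 1 | 1 | 0
1 | 0 | 0 | 0
1 | 0 | 1 | 0
1 | 1 | 0 | 0
1 | 1 | 1 | 1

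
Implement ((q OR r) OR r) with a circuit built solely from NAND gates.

((((q NAND q) NAND (r NAND r)) NAND ((q NAND q) NAND (r NAND r))) NAND (r NAND r))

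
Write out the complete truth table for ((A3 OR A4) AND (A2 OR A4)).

A4 | A3 | A2 | Output
---------------------
0 | 0 | 0 | 0
0 | 0 | 1 | 0
0 | 1 | 0 | 0
0 | 1 | 1 | 1
1 | 0 | 0 | 1
1 | 0 | 1 | 1
1 | 1 | 0 | 1
1 | 1 | 1 | 1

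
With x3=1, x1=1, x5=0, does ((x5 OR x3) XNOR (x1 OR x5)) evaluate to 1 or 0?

Substituting: ((0 OR 1) XNOR (1 OR 0))
= 1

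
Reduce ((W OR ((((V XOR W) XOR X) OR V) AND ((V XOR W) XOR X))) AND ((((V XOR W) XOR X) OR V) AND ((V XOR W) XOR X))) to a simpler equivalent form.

By absorption (E AND (E OR v) = E) then absorption (E AND (E OR v) = E):
= ((V XOR W) XOR X)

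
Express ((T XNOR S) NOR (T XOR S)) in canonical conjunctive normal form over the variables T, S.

(T OR S) AND (T OR NOT S) AND (NOT T OR S) AND (NOT T OR NOT S)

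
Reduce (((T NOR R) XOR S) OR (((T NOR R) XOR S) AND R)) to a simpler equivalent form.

By absorption (E OR (E AND v) = E):
= ((T NOR R) XOR S)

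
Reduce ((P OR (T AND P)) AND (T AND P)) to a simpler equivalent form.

By absorption (E AND (E OR v) = E):
= (T AND P)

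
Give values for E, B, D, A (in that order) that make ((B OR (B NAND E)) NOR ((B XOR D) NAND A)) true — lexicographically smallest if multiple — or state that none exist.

UNSATISFIABLE - no assignment makes this expression true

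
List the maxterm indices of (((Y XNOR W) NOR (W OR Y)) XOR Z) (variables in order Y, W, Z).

ΠM(0, 2, 4, 6) = (Y OR W OR Z) AND (Y OR NOT W OR Z) AND (NOT Y OR W OR Z) AND (NOT Y OR NOT W OR Z)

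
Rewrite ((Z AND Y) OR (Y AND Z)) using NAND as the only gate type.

((((Z NAND Y) NAND (Z NAND Y)) NAND ((Z NAND Y) NAND (Z NAND Y))) NAND (((Y NAND Z) NAND (Y NAND Z)) NAND ((Y NAND Z) NAND (Y NAND Z))))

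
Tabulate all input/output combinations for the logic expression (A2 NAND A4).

A2 | A4 | Output
----------------
0 | 0 | 1
0 | 1 | 1
1 | 0 | 1
1 | 1 | 0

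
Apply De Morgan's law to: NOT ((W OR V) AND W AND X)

NOT (W OR V) OR NOT W OR NOT X
De Morgan's: NOT(AND of terms) = OR of negations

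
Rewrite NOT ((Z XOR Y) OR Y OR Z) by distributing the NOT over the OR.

NOT (Z XOR Y) AND NOT Y AND NOT Z
De Morgan's: NOT(OR of terms) = AND of negations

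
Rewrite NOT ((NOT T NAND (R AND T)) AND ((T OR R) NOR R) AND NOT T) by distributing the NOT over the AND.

NOT (NOT T NAND (R AND T)) OR NOT ((T OR R) NOR R) OR T
De Morgan's: NOT(AND of terms) = OR of negations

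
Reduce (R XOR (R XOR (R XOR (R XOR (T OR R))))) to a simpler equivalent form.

By XOR self-cancellation ((E XOR v) XOR v = E) then XOR self-cancellation ((E XOR v) XOR v = E):
= (T OR R)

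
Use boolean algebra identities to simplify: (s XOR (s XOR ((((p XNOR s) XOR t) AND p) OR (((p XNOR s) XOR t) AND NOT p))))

By XOR self-cancellation ((E XOR v) XOR v = E) then distribution ((E AND v) OR (E AND NOT v) = E):
= ((p XNOR s) XOR t)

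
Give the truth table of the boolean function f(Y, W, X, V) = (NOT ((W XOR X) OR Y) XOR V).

Y | W | X | V | Output
----------------------
0 | 0 | 0 | 0 | 1
0 | 0 | 0 | 1 | 0
0 | 0 | 1 | 0 | 0
0 | 0 | 1 | 1 | 1
0 | 1 | 0 | 0 | 0
0 | 1 | 0 | 1 | 1
0 | 1 | 1 | 0 | 1
0 | 1 | 1 | 1 | 0
1 | 0 | 0 | 0 | 0
1 | 0 | 0 | 1 | 1
1 | 0 | 1 | 0 | 0
1 | 0 | 1 | 1 | 1
1 | 1 | 0 | 0 | 0
1 | 1 | 0 | 1 | 1
1 | 1 | 1 | 0 | 0
1 | 1 | 1 | 1 | 1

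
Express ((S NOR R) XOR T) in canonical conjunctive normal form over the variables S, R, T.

(S OR R OR NOT T) AND (S OR NOT R OR T) AND (NOT S OR R OR T) AND (NOT S OR NOT R OR T)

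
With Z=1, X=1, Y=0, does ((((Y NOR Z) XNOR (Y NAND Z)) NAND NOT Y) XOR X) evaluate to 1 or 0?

Substituting: ((((0 NOR 1) XNOR (0 NAND 1)) NAND NOT 0) XOR 1)
= 0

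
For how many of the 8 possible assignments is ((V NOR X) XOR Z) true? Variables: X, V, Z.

Satisfying assignments: (0,0,0), (0,1,1), (1,0,1), (1,1,1)
Count: 4 out of 8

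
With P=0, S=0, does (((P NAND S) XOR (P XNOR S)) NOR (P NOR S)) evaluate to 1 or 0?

Substituting: (((0 NAND 0) XOR (0 XNOR 0)) NOR (0 NOR 0))
= 0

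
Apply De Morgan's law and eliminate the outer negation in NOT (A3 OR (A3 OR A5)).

NOT A3 AND NOT (A3 OR A5)
De Morgan's: NOT(OR of terms) = AND of negations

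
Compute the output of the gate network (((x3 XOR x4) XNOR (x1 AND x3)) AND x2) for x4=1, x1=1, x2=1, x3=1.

Substituting: (((1 XOR 1) XNOR (1 AND 1)) AND 1)
= 0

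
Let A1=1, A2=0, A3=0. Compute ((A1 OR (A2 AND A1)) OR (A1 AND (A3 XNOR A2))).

Substituting: ((1 OR (0 AND 1)) OR (1 AND (0 XNOR 0)))
= 1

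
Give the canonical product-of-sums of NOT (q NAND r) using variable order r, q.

ΠM(0, 1, 2) = (r OR q) AND (r OR NOT q) AND (NOT r OR q)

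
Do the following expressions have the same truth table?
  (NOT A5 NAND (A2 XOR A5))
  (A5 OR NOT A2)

Yes, they are equivalent — the two output columns agree on all 4 assignments:
A5 | A2 | Expression 1 | Expression 2
-------------------------------------
0 | 0 | 1 | 1
0 | 1 | 0 | 0
1 | 0 | 1 | 1
1 | 1 | 1 | 1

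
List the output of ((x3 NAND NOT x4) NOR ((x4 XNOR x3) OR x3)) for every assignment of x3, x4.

x3 | x4 | Output
----------------
0 | 0 | 0
0 | 1 | 0
1 | 0 | 0
1 | 1 | 0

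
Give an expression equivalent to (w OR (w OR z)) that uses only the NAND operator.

((w NAND w) NAND (((w NAND w) NAND (z NAND z)) NAND ((w NAND w) NAND (z NAND z))))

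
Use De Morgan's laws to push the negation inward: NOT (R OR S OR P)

NOT R AND NOT S AND NOT P
De Morgan's: NOT(OR of terms) = AND of negations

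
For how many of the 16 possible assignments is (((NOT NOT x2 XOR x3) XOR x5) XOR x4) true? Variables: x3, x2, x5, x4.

Satisfying assignments: (0,0,0,1), (0,0,1,0), (0,1,0,0), (0,1,1,1), (1,0,0,0), (1,0,1,1), (1,1,0,1), (1,1,1,0)
Count: 8 out of 16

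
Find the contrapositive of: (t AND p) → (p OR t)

Contrapositive: NOT (p OR t) → NOT (t AND p)
Note: A statement and its contrapositive are logically equivalent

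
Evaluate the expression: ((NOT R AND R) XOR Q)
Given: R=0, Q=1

Substituting: ((NOT 0 AND 0) XOR 1)
= 1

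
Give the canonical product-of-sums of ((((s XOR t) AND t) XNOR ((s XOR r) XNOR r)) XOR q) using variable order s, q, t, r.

ΠM(0, 1, 6, 7, 12, 13, 14, 15) = (s OR q OR t OR r) AND (s OR q OR t OR NOT r) AND (s OR NOT q OR NOT t OR r) AND (s OR NOT q OR NOT t OR NOT r) AND (NOT s OR NOT q OR t OR r) AND (NOT s OR NOT q OR t OR NOT r) AND (NOT s OR NOT q OR NOT t OR r) AND (NOT s OR NOT q OR NOT t OR NOT r)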